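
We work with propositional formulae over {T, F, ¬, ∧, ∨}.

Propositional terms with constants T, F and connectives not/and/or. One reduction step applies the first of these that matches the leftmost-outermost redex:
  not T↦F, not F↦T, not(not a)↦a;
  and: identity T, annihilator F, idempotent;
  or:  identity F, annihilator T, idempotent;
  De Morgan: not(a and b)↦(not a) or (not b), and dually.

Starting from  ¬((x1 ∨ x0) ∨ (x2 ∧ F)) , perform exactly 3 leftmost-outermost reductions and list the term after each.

  start: ¬((x1 ∨ x0) ∨ (x2 ∧ F))
  →1  ¬(x1 ∨ x0) ∧ ¬(x2 ∧ F)
  →2  (¬x1 ∧ ¬x0) ∧ ¬(x2 ∧ F)
  →3  (¬x1 ∧ ¬x0) ∧ (¬x2 ∨ ¬F)

Answer: after 3 steps: (¬x1 ∧ ¬x0) ∧ (¬x2 ∨ ¬F)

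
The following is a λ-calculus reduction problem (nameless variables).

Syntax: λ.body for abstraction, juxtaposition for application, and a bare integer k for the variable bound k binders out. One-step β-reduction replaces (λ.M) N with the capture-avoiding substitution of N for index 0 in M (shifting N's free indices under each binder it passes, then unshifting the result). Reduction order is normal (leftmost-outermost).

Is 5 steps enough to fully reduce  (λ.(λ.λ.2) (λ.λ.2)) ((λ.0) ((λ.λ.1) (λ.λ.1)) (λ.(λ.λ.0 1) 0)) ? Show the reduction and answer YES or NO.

Answer: YES — reaches normal form λ.λ.λ.1 in 5 ≤ 5 steps

Working:
  start: (λ.(λ.λ.2) (λ.λ.2)) ((λ.0) ((λ.λ.1) (λ.λ.1)) (λ.(λ.λ.0 1) 0))
  step 1: (λ.λ.(λ.0) ((λ.λ.1) (λ.λ.1)) (λ.(λ.λ.0 1) 0)) (λ.λ.(λ.0) ((λ.λ.1) (λ.λ.1)) (λ.(λ.λ.0 1) 0))
  step 2: λ.(λ.0) ((λ.λ.1) (λ.λ.1)) (λ.(λ.λ.0 1) 0)
  step 3: λ.(λ.λ.1) (λ.λ.1) (λ.(λ.λ.0 1) 0)
  step 4: λ.(λ.λ.λ.1) (λ.(λ.λ.0 1) 0)
  step 5: λ.λ.λ.1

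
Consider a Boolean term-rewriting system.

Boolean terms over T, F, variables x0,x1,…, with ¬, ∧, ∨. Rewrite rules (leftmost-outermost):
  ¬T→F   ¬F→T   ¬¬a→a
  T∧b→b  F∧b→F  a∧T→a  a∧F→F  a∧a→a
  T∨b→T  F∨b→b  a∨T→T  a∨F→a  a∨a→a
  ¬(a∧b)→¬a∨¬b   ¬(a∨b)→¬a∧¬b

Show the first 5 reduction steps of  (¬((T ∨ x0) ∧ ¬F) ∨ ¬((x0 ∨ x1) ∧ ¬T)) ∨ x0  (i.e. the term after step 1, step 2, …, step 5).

  start: (¬((T ∨ x0) ∧ ¬F) ∨ ¬((x0 ∨ x1) ∧ ¬T)) ∨ x0
  step 1: ((¬(T ∨ x0) ∨ ¬¬F) ∨ ¬((x0 ∨ x1) ∧ ¬T)) ∨ x0
  step 2: (((¬T ∧ ¬x0) ∨ ¬¬F) ∨ ¬((x0 ∨ x1) ∧ ¬T)) ∨ x0
  step 3: (((F ∧ ¬x0) ∨ ¬¬F) ∨ ¬((x0 ∨ x1) ∧ ¬T)) ∨ x0
  step 4: ((F ∨ ¬¬F) ∨ ¬((x0 ∨ x1) ∧ ¬T)) ∨ x0
  step 5: (¬¬F ∨ ¬((x0 ∨ x1) ∧ ¬T)) ∨ x0

Answer: after 5 steps: (¬¬F ∨ ¬((x0 ∨ x1) ∧ ¬T)) ∨ x0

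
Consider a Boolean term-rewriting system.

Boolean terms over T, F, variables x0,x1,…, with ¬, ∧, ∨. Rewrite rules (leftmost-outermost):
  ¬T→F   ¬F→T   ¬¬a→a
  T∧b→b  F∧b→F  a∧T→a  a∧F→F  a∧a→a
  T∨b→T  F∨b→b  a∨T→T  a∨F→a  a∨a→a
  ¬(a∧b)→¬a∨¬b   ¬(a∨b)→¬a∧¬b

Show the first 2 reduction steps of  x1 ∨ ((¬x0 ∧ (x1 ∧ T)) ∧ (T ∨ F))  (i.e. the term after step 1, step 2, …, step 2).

Answer: after 2 steps: x1 ∨ ((¬x0 ∧ x1) ∧ T)

Working:
  start: x1 ∨ ((¬x0 ∧ (x1 ∧ T)) ∧ (T ∨ F))
  →1  x1 ∨ ((¬x0 ∧ x1) ∧ (T ∨ F))
  →2  x1 ∨ ((¬x0 ∧ x1) ∧ T)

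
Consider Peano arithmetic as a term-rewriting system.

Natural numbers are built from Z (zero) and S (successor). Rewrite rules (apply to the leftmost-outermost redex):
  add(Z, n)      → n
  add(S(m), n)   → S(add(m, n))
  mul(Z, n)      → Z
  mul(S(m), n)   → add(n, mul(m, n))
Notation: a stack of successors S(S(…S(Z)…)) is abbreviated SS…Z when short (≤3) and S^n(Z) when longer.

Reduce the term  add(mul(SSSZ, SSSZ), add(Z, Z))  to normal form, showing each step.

  start: add(mul(SSSZ, SSSZ), add(Z, Z))
  →1  add(add(SSSZ, mul(SSZ, SSSZ)), add(Z, Z))
  →2  add(S(add(SSZ, mul(SSZ, SSSZ))), add(Z, Z))
  →3  S(add(add(SSZ, mul(SSZ, SSSZ)), add(Z, Z)))
  →4  S(add(S(add(SZ, mul(SSZ, SSSZ))), add(Z, Z)))
  →5  S(S(add(add(SZ, mul(SSZ, SSSZ)), add(Z, Z))))
  →6  S(S(add(S(add(Z, mul(SSZ, SSSZ))), add(Z, Z))))
  →7  S(S(S(add(add(Z, mul(SSZ, SSSZ)), add(Z, Z)))))
  →8  S(S(S(add(mul(SSZ, SSSZ), add(Z, Z)))))
  →9  S(S(S(add(add(SSSZ, mul(SZ, SSSZ)), add(Z, Z)))))
  →10  S(S(S(add(S(add(SSZ, mul(SZ, SSSZ))), add(Z, Z)))))
  →11  S(S(S(S(add(add(SSZ, mul(SZ, SSSZ)), add(Z, Z))))))
  →12  S(S(S(S(add(S(add(SZ, mul(SZ, SSSZ))), add(Z, Z))))))
  →13  S(S(S(S(S(add(add(SZ, mul(SZ, SSSZ)), add(Z, Z)))))))
  →14  S(S(S(S(S(add(S(add(Z, mul(SZ, SSSZ))), add(Z, Z)))))))
  →15  S(S(S(S(S(S(add(add(Z, mul(SZ, SSSZ)), add(Z, Z))))))))
  →16  S(S(S(S(S(S(add(mul(SZ, SSSZ), add(Z, Z))))))))
  →17  S(S(S(S(S(S(add(add(SSSZ, mul(Z, SSSZ)), add(Z, Z))))))))
  →18  S(S(S(S(S(S(add(S(add(SSZ, mul(Z, SSSZ))), add(Z, Z))))))))
  →19  S(S(S(S(S(S(S(add(add(SSZ, mul(Z, SSSZ)), add(Z, Z)))))))))
  →20  S(S(S(S(S(S(S(add(S(add(SZ, mul(Z, SSSZ))), add(Z, Z)))))))))
  →21  S(S(S(S(S(S(S(S(add(add(SZ, mul(Z, SSSZ)), add(Z, Z))))))))))
  →22  S(S(S(S(S(S(S(S(add(S(add(Z, mul(Z, SSSZ))), add(Z, Z))))))))))
  →23  S(S(S(S(S(S(S(S(S(add(add(Z, mul(Z, SSSZ)), add(Z, Z)))))))))))
  →24  S(S(S(S(S(S(S(S(S(add(mul(Z, SSSZ), add(Z, Z)))))))))))
  →25  S(S(S(S(S(S(S(S(S(add(Z, add(Z, Z)))))))))))
  →26  S(S(S(S(S(S(S(S(S(add(Z, Z))))))))))
  →27  S^9(Z)

Answer: normal form = S^9(Z)  (in 27 steps)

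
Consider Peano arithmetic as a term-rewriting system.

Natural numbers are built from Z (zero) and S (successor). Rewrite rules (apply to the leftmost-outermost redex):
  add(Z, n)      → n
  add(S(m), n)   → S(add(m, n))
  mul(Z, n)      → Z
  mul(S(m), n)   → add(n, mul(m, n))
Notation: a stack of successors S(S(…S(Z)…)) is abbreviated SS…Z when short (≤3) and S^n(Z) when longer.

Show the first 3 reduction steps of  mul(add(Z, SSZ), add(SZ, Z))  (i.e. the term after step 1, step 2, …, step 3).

  start: mul(add(Z, SSZ), add(SZ, Z))
  step 1: mul(SSZ, add(SZ, Z))
  step 2: add(add(SZ, Z), mul(SZ, add(SZ, Z)))
  step 3: add(S(add(Z, Z)), mul(SZ, add(SZ, Z)))

Answer: after 3 steps: add(S(add(Z, Z)), mul(SZ, add(SZ, Z)))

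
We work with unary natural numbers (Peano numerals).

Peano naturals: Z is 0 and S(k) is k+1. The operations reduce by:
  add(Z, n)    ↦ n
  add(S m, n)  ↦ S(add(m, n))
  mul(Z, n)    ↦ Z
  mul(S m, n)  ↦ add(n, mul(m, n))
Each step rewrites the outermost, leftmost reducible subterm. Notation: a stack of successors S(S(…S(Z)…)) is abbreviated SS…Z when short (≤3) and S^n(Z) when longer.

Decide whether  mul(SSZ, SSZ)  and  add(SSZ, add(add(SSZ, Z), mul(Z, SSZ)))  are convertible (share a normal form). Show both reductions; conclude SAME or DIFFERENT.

Answer: SAME — A ⇓ S^4(Z), B ⇓ S^4(Z)

Derivation:
Term A:
  start: mul(SSZ, SSZ)
  [1] add(SSZ, mul(SZ, SSZ))
  [2] S(add(SZ, mul(SZ, SSZ)))
  [3] S(S(add(Z, mul(SZ, SSZ))))
  [4] S(S(mul(SZ, SSZ)))
  [5] S(S(add(SSZ, mul(Z, SSZ))))
  [6] S(S(S(add(SZ, mul(Z, SSZ)))))
  [7] S(S(S(S(add(Z, mul(Z, SSZ))))))
  [8] S(S(S(S(mul(Z, SSZ)))))
  [9] S^4(Z)

Term B:
  start: add(SSZ, add(add(SSZ, Z), mul(Z, SSZ)))
  [1] S(add(SZ, add(add(SSZ, Z), mul(Z, SSZ))))
  [2] S(S(add(Z, add(add(SSZ, Z), mul(Z, SSZ)))))
  [3] S(S(add(add(SSZ, Z), mul(Z, SSZ))))
  [4] S(S(add(S(add(SZ, Z)), mul(Z, SSZ))))
  [5] S(S(S(add(add(SZ, Z), mul(Z, SSZ)))))
  [6] S(S(S(add(S(add(Z, Z)), mul(Z, SSZ)))))
  [7] S(S(S(S(add(add(Z, Z), mul(Z, SSZ))))))
  [8] S(S(S(S(add(Z, mul(Z, SSZ))))))
  [9] S(S(S(S(mul(Z, SSZ)))))
  [10] S^4(Z)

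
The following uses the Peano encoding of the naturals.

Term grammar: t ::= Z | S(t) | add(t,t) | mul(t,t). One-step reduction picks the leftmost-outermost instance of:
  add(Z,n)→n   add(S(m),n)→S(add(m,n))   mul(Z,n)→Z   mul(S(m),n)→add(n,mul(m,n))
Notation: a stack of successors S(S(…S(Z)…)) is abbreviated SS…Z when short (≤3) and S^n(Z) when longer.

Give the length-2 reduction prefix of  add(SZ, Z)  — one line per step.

Answer: after 2 steps: SZ

Reduction:
  start: add(SZ, Z)
  [1] S(add(Z, Z))
  [2] SZ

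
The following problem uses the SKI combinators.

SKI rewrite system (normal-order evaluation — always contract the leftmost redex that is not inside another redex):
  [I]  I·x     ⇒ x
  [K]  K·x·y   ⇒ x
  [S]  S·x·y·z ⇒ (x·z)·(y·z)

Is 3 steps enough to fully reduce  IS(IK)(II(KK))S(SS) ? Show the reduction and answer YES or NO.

  start: IS(IK)(II(KK))S(SS)
  →1  S(IK)(II(KK))S(SS)
  →2  IKS(II(KK)S)(SS)
  →3  KS(II(KK)S)(SS)

Answer: NO — after 3 steps the term is KS(II(KK)S)(SS), not yet normal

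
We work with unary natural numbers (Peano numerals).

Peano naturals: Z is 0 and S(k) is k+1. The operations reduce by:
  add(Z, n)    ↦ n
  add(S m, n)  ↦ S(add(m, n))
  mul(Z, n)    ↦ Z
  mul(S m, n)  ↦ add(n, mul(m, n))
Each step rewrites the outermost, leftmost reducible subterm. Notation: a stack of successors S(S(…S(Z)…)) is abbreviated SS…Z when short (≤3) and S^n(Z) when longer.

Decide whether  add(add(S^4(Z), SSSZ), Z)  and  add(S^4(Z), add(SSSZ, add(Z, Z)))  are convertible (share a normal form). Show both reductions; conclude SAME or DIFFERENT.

Term A:
  start: add(add(S^4(Z), SSSZ), Z)
  step 1: add(S(add(SSSZ, SSSZ)), Z)
  step 2: S(add(add(SSSZ, SSSZ), Z))
  step 3: S(add(S(add(SSZ, SSSZ)), Z))
  step 4: S(S(add(add(SSZ, SSSZ), Z)))
  step 5: S(S(add(S(add(SZ, SSSZ)), Z)))
  step 6: S(S(S(add(add(SZ, SSSZ), Z))))
  step 7: S(S(S(add(S(add(Z, SSSZ)), Z))))
  step 8: S(S(S(S(add(add(Z, SSSZ), Z)))))
  step 9: S(S(S(S(add(SSSZ, Z)))))
  step 10: S(S(S(S(S(add(SSZ, Z))))))
  step 11: S(S(S(S(S(S(add(SZ, Z)))))))
  step 12: S(S(S(S(S(S(S(add(Z, Z))))))))
  step 13: S^7(Z)

Term B:
  start: add(S^4(Z), add(SSSZ, add(Z, Z)))
  step 1: S(add(SSSZ, add(SSSZ, add(Z, Z))))
  step 2: S(S(add(SSZ, add(SSSZ, add(Z, Z)))))
  step 3: S(S(S(add(SZ, add(SSSZ, add(Z, Z))))))
  step 4: S(S(S(S(add(Z, add(SSSZ, add(Z, Z)))))))
  step 5: S(S(S(S(add(SSSZ, add(Z, Z))))))
  step 6: S(S(S(S(S(add(SSZ, add(Z, Z)))))))
  step 7: S(S(S(S(S(S(add(SZ, add(Z, Z))))))))
  step 8: S(S(S(S(S(S(S(add(Z, add(Z, Z)))))))))
  step 9: S(S(S(S(S(S(S(add(Z, Z))))))))
  step 10: S^7(Z)

Answer: SAME — A ⇓ S^7(Z), B ⇓ S^7(Z)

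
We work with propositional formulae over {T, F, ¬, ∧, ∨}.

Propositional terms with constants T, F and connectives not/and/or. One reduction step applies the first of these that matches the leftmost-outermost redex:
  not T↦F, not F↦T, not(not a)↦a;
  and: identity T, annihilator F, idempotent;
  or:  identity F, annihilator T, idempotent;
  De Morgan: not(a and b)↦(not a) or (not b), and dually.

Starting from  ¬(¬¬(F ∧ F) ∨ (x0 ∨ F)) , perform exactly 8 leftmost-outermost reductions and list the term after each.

  start: ¬(¬¬(F ∧ F) ∨ (x0 ∨ F))
  step 1: ¬¬¬(F ∧ F) ∧ ¬(x0 ∨ F)
  step 2: ¬(F ∧ F) ∧ ¬(x0 ∨ F)
  step 3: (¬F ∨ ¬F) ∧ ¬(x0 ∨ F)
  step 4: ¬F ∧ ¬(x0 ∨ F)
  step 5: T ∧ ¬(x0 ∨ F)
  step 6: ¬(x0 ∨ F)
  step 7: ¬x0 ∧ ¬F
  step 8: ¬x0 ∧ T

Answer: after 8 steps: ¬x0 ∧ T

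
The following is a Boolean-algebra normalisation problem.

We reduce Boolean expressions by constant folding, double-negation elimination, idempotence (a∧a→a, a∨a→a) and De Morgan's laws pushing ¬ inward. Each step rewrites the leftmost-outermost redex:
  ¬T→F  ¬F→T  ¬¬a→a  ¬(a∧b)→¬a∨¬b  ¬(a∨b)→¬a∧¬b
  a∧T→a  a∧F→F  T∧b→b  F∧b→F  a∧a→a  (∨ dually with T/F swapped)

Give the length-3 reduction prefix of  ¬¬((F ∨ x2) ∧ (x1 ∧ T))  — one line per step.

  start: ¬¬((F ∨ x2) ∧ (x1 ∧ T))
  →1  (F ∨ x2) ∧ (x1 ∧ T)
  →2  x2 ∧ (x1 ∧ T)
  →3  x2 ∧ x1

Answer: after 3 steps: x2 ∧ x1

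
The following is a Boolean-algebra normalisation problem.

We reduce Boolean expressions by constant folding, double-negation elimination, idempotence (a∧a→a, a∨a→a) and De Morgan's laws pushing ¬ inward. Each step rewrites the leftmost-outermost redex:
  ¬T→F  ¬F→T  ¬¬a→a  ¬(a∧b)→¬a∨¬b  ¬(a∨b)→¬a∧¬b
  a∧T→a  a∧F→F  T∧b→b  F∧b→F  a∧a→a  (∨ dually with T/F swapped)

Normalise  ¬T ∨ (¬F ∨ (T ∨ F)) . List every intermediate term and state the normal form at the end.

Answer: normal form = T  (in 4 steps)

Derivation:
  start: ¬T ∨ (¬F ∨ (T ∨ F))
  [1] F ∨ (¬F ∨ (T ∨ F))
  [2] ¬F ∨ (T ∨ F)
  [3] T ∨ (T ∨ F)
  [4] T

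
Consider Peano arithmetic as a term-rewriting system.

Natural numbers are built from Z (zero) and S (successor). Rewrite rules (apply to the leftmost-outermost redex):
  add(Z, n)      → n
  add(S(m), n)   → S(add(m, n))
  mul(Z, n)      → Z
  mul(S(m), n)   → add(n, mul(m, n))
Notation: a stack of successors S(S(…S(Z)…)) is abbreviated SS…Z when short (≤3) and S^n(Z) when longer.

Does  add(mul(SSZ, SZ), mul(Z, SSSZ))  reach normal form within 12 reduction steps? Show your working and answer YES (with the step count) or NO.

  start: add(mul(SSZ, SZ), mul(Z, SSSZ))
  →1  add(add(SZ, mul(SZ, SZ)), mul(Z, SSSZ))
  →2  add(S(add(Z, mul(SZ, SZ))), mul(Z, SSSZ))
  →3  S(add(add(Z, mul(SZ, SZ)), mul(Z, SSSZ)))
  →4  S(add(mul(SZ, SZ), mul(Z, SSSZ)))
  →5  S(add(add(SZ, mul(Z, SZ)), mul(Z, SSSZ)))
  →6  S(add(S(add(Z, mul(Z, SZ))), mul(Z, SSSZ)))
  →7  S(S(add(add(Z, mul(Z, SZ)), mul(Z, SSSZ))))
  →8  S(S(add(mul(Z, SZ), mul(Z, SSSZ))))
  →9  S(S(add(Z, mul(Z, SSSZ))))
  →10  S(S(mul(Z, SSSZ)))
  →11  SSZ

Answer: YES — reaches normal form SSZ in 11 ≤ 12 steps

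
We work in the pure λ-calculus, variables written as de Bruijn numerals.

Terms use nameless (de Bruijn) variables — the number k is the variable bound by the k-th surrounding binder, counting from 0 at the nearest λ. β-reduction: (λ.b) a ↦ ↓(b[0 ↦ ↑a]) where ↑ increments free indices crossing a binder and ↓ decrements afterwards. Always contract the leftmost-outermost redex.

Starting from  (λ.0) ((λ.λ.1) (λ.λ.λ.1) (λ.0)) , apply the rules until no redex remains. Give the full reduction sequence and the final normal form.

  start: (λ.0) ((λ.λ.1) (λ.λ.λ.1) (λ.0))
  [1] (λ.λ.1) (λ.λ.λ.1) (λ.0)
  [2] (λ.λ.λ.λ.1) (λ.0)
  [3] λ.λ.λ.1

Answer: normal form = λ.λ.λ.1  (in 3 steps)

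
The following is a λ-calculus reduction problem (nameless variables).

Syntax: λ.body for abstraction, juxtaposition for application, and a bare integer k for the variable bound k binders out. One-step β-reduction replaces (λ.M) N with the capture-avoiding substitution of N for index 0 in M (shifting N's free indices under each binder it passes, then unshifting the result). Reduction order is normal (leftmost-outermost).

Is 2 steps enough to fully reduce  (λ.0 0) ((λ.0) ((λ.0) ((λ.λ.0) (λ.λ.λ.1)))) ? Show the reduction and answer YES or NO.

Answer: NO — after 2 steps the term is (λ.0) ((λ.λ.0) (λ.λ.λ.1)) ((λ.0) ((λ.0) ((λ.λ.0) (λ.λ.λ.1)))), not yet normal

Derivation:
  start: (λ.0 0) ((λ.0) ((λ.0) ((λ.λ.0) (λ.λ.λ.1))))
  →1  (λ.0) ((λ.0) ((λ.λ.0) (λ.λ.λ.1))) ((λ.0) ((λ.0) ((λ.λ.0) (λ.λ.λ.1))))
  →2  (λ.0) ((λ.λ.0) (λ.λ.λ.1)) ((λ.0) ((λ.0) ((λ.λ.0) (λ.λ.λ.1))))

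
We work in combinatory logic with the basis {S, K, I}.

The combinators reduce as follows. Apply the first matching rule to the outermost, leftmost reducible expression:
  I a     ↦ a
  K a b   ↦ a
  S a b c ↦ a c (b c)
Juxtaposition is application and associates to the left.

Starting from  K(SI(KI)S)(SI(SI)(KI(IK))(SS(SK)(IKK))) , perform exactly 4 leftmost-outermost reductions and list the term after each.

Answer: after 4 steps: SI

Derivation:
  start: K(SI(KI)S)(SI(SI)(KI(IK))(SS(SK)(IKK)))
  step 1: SI(KI)S
  step 2: IS(KIS)
  step 3: S(KIS)
  step 4: SI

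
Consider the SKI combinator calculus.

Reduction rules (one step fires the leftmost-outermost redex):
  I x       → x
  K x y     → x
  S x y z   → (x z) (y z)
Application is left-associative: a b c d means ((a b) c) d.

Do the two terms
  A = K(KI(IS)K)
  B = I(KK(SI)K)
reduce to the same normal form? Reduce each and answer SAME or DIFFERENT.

Term A:
  start: K(KI(IS)K)
  [1] K(IK)
  [2] KK

Term B:
  start: I(KK(SI)K)
  [1] KK(SI)K
  [2] KK

Answer: SAME — A ⇓ KK, B ⇓ KK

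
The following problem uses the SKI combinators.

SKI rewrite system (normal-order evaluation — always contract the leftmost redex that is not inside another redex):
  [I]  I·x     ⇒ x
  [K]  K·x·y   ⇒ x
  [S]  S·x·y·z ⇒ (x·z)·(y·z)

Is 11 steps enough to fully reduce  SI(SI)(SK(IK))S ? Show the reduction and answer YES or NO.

Answer: YES — reaches normal form SS in 8 ≤ 11 steps

Reduction:
  start: SI(SI)(SK(IK))S
  step 1: I(SK(IK))(SI(SK(IK)))S
  step 2: SK(IK)(SI(SK(IK)))S
  step 3: K(SI(SK(IK)))(IK(SI(SK(IK))))S
  step 4: SI(SK(IK))S
  step 5: IS(SK(IK)S)
  step 6: S(SK(IK)S)
  step 7: S(KS(IKS))
  step 8: SS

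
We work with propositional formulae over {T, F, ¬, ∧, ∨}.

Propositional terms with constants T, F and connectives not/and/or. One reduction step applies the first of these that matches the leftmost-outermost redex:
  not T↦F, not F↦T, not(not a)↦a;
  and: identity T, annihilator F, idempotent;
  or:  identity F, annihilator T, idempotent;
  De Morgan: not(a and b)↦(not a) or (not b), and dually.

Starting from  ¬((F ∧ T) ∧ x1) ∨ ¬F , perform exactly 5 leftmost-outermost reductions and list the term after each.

  start: ¬((F ∧ T) ∧ x1) ∨ ¬F
  [1] (¬(F ∧ T) ∨ ¬x1) ∨ ¬F
  [2] ((¬F ∨ ¬T) ∨ ¬x1) ∨ ¬F
  [3] ((T ∨ ¬T) ∨ ¬x1) ∨ ¬F
  [4] (T ∨ ¬x1) ∨ ¬F
  [5] T ∨ ¬F

Answer: after 5 steps: T ∨ ¬F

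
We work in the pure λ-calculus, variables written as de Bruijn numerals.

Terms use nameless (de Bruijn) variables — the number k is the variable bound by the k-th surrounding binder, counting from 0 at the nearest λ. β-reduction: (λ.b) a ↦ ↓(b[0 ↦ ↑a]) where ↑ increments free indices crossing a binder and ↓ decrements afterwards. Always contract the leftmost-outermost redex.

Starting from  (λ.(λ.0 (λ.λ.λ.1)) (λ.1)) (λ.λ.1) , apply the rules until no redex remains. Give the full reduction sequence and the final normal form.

  start: (λ.(λ.0 (λ.λ.λ.1)) (λ.1)) (λ.λ.1)
  step 1: (λ.0 (λ.λ.λ.1)) (λ.λ.λ.1)
  step 2: (λ.λ.λ.1) (λ.λ.λ.1)
  step 3: λ.λ.1

Answer: normal form = λ.λ.1  (in 3 steps)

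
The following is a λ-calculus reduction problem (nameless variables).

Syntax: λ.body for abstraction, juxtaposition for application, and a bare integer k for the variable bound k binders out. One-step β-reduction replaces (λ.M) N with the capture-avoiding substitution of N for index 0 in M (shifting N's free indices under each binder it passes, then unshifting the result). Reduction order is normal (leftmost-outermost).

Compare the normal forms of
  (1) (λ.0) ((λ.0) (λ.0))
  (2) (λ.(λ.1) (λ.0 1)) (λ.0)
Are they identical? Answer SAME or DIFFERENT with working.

Term A:
  start: (λ.0) ((λ.0) (λ.0))
  →1  (λ.0) (λ.0)
  →2  λ.0

Term B:
  start: (λ.(λ.1) (λ.0 1)) (λ.0)
  →1  (λ.λ.0) (λ.0 (λ.0))
  →2  λ.0

Answer: SAME — A ⇓ λ.0, B ⇓ λ.0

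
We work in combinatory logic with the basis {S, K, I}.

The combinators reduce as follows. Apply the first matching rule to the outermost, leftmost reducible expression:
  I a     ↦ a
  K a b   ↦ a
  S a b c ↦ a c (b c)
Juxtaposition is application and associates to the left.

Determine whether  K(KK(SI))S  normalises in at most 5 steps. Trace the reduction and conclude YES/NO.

Answer: YES — reaches normal form K in 2 ≤ 5 steps

Working:
  start: K(KK(SI))S
  step 1: KK(SI)
  step 2: K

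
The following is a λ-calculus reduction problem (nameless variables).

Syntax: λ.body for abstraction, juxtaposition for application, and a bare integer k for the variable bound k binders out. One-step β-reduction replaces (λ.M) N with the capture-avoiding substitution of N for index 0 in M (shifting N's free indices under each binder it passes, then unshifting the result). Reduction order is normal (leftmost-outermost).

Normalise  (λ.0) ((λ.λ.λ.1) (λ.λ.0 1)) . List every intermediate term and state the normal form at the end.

  start: (λ.0) ((λ.λ.λ.1) (λ.λ.0 1))
  →1  (λ.λ.λ.1) (λ.λ.0 1)
  →2  λ.λ.1

Answer: normal form = λ.λ.1  (in 2 steps)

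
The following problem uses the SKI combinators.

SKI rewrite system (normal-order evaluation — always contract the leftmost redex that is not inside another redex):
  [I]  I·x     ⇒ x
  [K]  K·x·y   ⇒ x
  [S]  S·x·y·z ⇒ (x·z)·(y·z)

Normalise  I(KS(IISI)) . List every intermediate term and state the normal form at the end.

  start: I(KS(IISI))
  [1] KS(IISI)
  [2] S

Answer: normal form = S  (in 2 steps)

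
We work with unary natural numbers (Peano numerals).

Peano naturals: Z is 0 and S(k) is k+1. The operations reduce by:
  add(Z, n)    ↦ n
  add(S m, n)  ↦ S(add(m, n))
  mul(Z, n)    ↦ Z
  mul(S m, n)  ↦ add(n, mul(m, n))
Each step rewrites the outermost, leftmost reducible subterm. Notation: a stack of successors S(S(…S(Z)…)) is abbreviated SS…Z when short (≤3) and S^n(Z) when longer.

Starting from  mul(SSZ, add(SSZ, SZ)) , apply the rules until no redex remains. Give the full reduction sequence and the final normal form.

Answer: normal form = S^6(Z)  (in 17 steps)

Derivation:
  start: mul(SSZ, add(SSZ, SZ))
  [1] add(add(SSZ, SZ), mul(SZ, add(SSZ, SZ)))
  [2] add(S(add(SZ, SZ)), mul(SZ, add(SSZ, SZ)))
  [3] S(add(add(SZ, SZ), mul(SZ, add(SSZ, SZ))))
  [4] S(add(S(add(Z, SZ)), mul(SZ, add(SSZ, SZ))))
  [5] S(S(add(add(Z, SZ), mul(SZ, add(SSZ, SZ)))))
  [6] S(S(add(SZ, mul(SZ, add(SSZ, SZ)))))
  [7] S(S(S(add(Z, mul(SZ, add(SSZ, SZ))))))
  [8] S(S(S(mul(SZ, add(SSZ, SZ)))))
  [9] S(S(S(add(add(SSZ, SZ), mul(Z, add(SSZ, SZ))))))
  [10] S(S(S(add(S(add(SZ, SZ)), mul(Z, add(SSZ, SZ))))))
  [11] S(S(S(S(add(add(SZ, SZ), mul(Z, add(SSZ, SZ)))))))
  [12] S(S(S(S(add(S(add(Z, SZ)), mul(Z, add(SSZ, SZ)))))))
  [13] S(S(S(S(S(add(add(Z, SZ), mul(Z, add(SSZ, SZ))))))))
  [14] S(S(S(S(S(add(SZ, mul(Z, add(SSZ, SZ))))))))
  [15] S(S(S(S(S(S(add(Z, mul(Z, add(SSZ, SZ)))))))))
  [16] S(S(S(S(S(S(mul(Z, add(SSZ, SZ))))))))
  [17] S^6(Z)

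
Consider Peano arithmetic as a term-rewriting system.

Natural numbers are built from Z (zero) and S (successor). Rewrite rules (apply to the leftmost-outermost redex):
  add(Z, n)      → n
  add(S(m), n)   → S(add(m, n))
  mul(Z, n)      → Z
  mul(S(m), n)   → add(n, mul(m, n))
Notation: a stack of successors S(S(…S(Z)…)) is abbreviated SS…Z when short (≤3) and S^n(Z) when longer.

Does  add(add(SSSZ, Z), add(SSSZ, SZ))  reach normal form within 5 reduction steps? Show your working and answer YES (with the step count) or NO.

  start: add(add(SSSZ, Z), add(SSSZ, SZ))
  step 1: add(S(add(SSZ, Z)), add(SSSZ, SZ))
  step 2: S(add(add(SSZ, Z), add(SSSZ, SZ)))
  step 3: S(add(S(add(SZ, Z)), add(SSSZ, SZ)))
  step 4: S(S(add(add(SZ, Z), add(SSSZ, SZ))))
  step 5: S(S(add(S(add(Z, Z)), add(SSSZ, SZ))))

Answer: NO — after 5 steps the term is S(S(add(S(add(Z, Z)), add(SSSZ, SZ)))), not yet normal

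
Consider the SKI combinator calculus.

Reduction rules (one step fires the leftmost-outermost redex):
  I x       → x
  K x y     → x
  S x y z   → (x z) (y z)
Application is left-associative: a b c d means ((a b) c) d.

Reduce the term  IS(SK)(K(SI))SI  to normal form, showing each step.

  start: IS(SK)(K(SI))SI
  step 1: S(SK)(K(SI))SI
  step 2: SKS(K(SI)S)I
  step 3: K(K(SI)S)(S(K(SI)S))I
  step 4: K(SI)SI
  step 5: SII

Answer: normal form = SII  (in 5 steps)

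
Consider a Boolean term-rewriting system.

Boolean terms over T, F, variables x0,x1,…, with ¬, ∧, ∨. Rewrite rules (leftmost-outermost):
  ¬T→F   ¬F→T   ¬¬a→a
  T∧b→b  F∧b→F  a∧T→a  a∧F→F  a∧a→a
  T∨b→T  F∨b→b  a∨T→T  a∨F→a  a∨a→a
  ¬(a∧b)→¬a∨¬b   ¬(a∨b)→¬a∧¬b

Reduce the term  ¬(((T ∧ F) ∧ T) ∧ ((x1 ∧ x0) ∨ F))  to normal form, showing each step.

  start: ¬(((T ∧ F) ∧ T) ∧ ((x1 ∧ x0) ∨ F))
  →1  ¬((T ∧ F) ∧ T) ∨ ¬((x1 ∧ x0) ∨ F)
  →2  (¬(T ∧ F) ∨ ¬T) ∨ ¬((x1 ∧ x0) ∨ F)
  →3  ((¬T ∨ ¬F) ∨ ¬T) ∨ ¬((x1 ∧ x0) ∨ F)
  →4  ((F ∨ ¬F) ∨ ¬T) ∨ ¬((x1 ∧ x0) ∨ F)
  →5  (¬F ∨ ¬T) ∨ ¬((x1 ∧ x0) ∨ F)
  →6  (T ∨ ¬T) ∨ ¬((x1 ∧ x0) ∨ F)
  →7  T ∨ ¬((x1 ∧ x0) ∨ F)
  →8  T

Answer: normal form = T  (in 8 steps)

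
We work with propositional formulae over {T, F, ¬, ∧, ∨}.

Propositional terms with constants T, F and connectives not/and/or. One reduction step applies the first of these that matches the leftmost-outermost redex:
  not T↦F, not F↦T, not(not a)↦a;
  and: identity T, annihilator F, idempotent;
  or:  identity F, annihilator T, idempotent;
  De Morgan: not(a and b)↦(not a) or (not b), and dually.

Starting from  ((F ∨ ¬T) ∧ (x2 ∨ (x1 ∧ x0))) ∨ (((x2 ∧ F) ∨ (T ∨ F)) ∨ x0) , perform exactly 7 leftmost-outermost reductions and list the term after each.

Answer: after 7 steps: T ∨ x0

Working:
  start: ((F ∨ ¬T) ∧ (x2 ∨ (x1 ∧ x0))) ∨ (((x2 ∧ F) ∨ (T ∨ F)) ∨ x0)
  →1  (¬T ∧ (x2 ∨ (x1 ∧ x0))) ∨ (((x2 ∧ F) ∨ (T ∨ F)) ∨ x0)
  →2  (F ∧ (x2 ∨ (x1 ∧ x0))) ∨ (((x2 ∧ F) ∨ (T ∨ F)) ∨ x0)
  →3  F ∨ (((x2 ∧ F) ∨ (T ∨ F)) ∨ x0)
  →4  ((x2 ∧ F) ∨ (T ∨ F)) ∨ x0
  →5  (F ∨ (T ∨ F)) ∨ x0
  →6  (T ∨ F) ∨ x0
  →7  T ∨ x0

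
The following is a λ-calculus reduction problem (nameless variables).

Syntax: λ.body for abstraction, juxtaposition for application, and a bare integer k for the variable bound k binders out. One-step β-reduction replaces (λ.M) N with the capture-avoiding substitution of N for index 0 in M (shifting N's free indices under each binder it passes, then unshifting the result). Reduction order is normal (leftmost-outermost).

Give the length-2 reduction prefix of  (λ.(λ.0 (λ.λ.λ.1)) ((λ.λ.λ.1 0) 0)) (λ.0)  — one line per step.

Answer: after 2 steps: (λ.λ.λ.1 0) (λ.0) (λ.λ.λ.1)

Derivation:
  start: (λ.(λ.0 (λ.λ.λ.1)) ((λ.λ.λ.1 0) 0)) (λ.0)
  →1  (λ.0 (λ.λ.λ.1)) ((λ.λ.λ.1 0) (λ.0))
  →2  (λ.λ.λ.1 0) (λ.0) (λ.λ.λ.1)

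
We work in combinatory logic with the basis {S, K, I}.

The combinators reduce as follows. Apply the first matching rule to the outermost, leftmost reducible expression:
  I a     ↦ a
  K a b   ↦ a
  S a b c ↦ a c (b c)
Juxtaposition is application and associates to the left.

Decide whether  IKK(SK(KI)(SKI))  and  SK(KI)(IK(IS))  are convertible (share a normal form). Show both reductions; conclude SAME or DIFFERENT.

Answer: DIFFERENT — A ⇓ K, B ⇓ KS

Reduction:
Term A:
  start: IKK(SK(KI)(SKI))
  step 1: KK(SK(KI)(SKI))
  step 2: K

Term B:
  start: SK(KI)(IK(IS))
  step 1: K(IK(IS))(KI(IK(IS)))
  step 2: IK(IS)
  step 3: K(IS)
  step 4: KS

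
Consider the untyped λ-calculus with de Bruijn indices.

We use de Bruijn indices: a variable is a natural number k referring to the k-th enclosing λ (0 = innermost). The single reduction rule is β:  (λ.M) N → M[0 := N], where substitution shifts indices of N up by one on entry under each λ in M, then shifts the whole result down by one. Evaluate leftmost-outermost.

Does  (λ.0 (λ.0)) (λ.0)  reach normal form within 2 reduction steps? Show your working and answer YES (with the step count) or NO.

  start: (λ.0 (λ.0)) (λ.0)
  →1  (λ.0) (λ.0)
  →2  λ.0

Answer: YES — reaches normal form λ.0 in 2 ≤ 2 steps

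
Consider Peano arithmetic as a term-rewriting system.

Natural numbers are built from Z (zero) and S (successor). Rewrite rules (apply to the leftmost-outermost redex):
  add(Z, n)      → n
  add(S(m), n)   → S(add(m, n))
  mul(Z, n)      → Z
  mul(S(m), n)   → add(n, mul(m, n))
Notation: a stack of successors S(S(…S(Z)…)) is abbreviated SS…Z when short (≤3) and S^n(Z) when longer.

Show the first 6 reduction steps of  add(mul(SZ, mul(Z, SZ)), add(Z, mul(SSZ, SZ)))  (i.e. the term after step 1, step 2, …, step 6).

  start: add(mul(SZ, mul(Z, SZ)), add(Z, mul(SSZ, SZ)))
  [1] add(add(mul(Z, SZ), mul(Z, mul(Z, SZ))), add(Z, mul(SSZ, SZ)))
  [2] add(add(Z, mul(Z, mul(Z, SZ))), add(Z, mul(SSZ, SZ)))
  [3] add(mul(Z, mul(Z, SZ)), add(Z, mul(SSZ, SZ)))
  [4] add(Z, add(Z, mul(SSZ, SZ)))
  [5] add(Z, mul(SSZ, SZ))
  [6] mul(SSZ, SZ)

Answer: after 6 steps: mul(SSZ, SZ)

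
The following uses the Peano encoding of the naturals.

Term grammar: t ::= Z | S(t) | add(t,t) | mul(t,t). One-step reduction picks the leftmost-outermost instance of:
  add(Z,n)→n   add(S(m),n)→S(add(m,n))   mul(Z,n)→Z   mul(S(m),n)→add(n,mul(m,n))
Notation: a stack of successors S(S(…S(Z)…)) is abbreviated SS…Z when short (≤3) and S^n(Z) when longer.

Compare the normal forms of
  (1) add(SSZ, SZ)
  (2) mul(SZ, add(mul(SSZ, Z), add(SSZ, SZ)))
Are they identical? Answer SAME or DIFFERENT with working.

Term A:
  start: add(SSZ, SZ)
  →1  S(add(SZ, SZ))
  →2  S(S(add(Z, SZ)))
  →3  SSSZ

Term B:
  start: mul(SZ, add(mul(SSZ, Z), add(SSZ, SZ)))
  →1  add(add(mul(SSZ, Z), add(SSZ, SZ)), mul(Z, add(mul(SSZ, Z), add(SSZ, SZ))))
  →2  add(add(add(Z, mul(SZ, Z)), add(SSZ, SZ)), mul(Z, add(mul(SSZ, Z), add(SSZ, SZ))))
  →3  add(add(mul(SZ, Z), add(SSZ, SZ)), mul(Z, add(mul(SSZ, Z), add(SSZ, SZ))))
  →4  add(add(add(Z, mul(Z, Z)), add(SSZ, SZ)), mul(Z, add(mul(SSZ, Z), add(SSZ, SZ))))
  →5  add(add(mul(Z, Z), add(SSZ, SZ)), mul(Z, add(mul(SSZ, Z), add(SSZ, SZ))))
  →6  add(add(Z, add(SSZ, SZ)), mul(Z, add(mul(SSZ, Z), add(SSZ, SZ))))
  →7  add(add(SSZ, SZ), mul(Z, add(mul(SSZ, Z), add(SSZ, SZ))))
  →8  add(S(add(SZ, SZ)), mul(Z, add(mul(SSZ, Z), add(SSZ, SZ))))
  →9  S(add(add(SZ, SZ), mul(Z, add(mul(SSZ, Z), add(SSZ, SZ)))))
  →10  S(add(S(add(Z, SZ)), mul(Z, add(mul(SSZ, Z), add(SSZ, SZ)))))
  →11  S(S(add(add(Z, SZ), mul(Z, add(mul(SSZ, Z), add(SSZ, SZ))))))
  →12  S(S(add(SZ, mul(Z, add(mul(SSZ, Z), add(SSZ, SZ))))))
  →13  S(S(S(add(Z, mul(Z, add(mul(SSZ, Z), add(SSZ, SZ)))))))
  →14  S(S(S(mul(Z, add(mul(SSZ, Z), add(SSZ, SZ))))))
  →15  SSSZ

Answer: SAME — A ⇓ SSSZ, B ⇓ SSSZ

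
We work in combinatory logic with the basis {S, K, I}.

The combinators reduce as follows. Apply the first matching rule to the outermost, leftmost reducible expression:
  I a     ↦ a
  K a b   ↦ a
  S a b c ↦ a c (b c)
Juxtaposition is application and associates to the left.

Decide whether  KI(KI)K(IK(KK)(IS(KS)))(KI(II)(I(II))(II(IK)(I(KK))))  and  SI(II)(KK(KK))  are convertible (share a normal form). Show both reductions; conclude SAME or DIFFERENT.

Term A:
  start: KI(KI)K(IK(KK)(IS(KS)))(KI(II)(I(II))(II(IK)(I(KK))))
  [1] IK(IK(KK)(IS(KS)))(KI(II)(I(II))(II(IK)(I(KK))))
  [2] K(IK(KK)(IS(KS)))(KI(II)(I(II))(II(IK)(I(KK))))
  [3] IK(KK)(IS(KS))
  [4] K(KK)(IS(KS))
  [5] KK

Term B:
  start: SI(II)(KK(KK))
  [1] I(KK(KK))(II(KK(KK)))
  [2] KK(KK)(II(KK(KK)))
  [3] K(II(KK(KK)))
  [4] K(I(KK(KK)))
  [5] K(KK(KK))
  [6] KK

Answer: SAME — A ⇓ KK, B ⇓ KK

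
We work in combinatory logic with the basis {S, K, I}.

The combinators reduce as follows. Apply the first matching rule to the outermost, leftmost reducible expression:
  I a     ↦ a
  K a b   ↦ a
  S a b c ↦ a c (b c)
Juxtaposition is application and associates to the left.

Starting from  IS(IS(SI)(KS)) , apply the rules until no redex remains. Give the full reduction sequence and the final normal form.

  start: IS(IS(SI)(KS))
  [1] S(IS(SI)(KS))
  [2] S(S(SI)(KS))

Answer: normal form = S(S(SI)(KS))  (in 2 steps)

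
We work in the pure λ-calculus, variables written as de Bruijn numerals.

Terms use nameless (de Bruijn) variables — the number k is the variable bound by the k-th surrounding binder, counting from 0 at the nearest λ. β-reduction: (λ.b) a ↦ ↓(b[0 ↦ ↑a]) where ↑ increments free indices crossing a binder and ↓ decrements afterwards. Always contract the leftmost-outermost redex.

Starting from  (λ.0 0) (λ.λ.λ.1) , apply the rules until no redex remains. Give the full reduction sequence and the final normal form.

Answer: normal form = λ.λ.1  (in 2 steps)

Working:
  start: (λ.0 0) (λ.λ.λ.1)
  step 1: (λ.λ.λ.1) (λ.λ.λ.1)
  step 2: λ.λ.1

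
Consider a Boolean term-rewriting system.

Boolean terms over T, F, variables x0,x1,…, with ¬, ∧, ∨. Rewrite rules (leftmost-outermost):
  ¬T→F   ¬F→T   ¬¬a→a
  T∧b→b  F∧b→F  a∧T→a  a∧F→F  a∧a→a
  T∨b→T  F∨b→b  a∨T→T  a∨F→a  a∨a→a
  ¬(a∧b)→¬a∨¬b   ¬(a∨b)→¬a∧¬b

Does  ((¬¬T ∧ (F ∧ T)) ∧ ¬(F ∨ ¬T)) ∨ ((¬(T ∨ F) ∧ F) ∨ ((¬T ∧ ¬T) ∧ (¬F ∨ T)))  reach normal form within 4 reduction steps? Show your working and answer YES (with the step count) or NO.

  start: ((¬¬T ∧ (F ∧ T)) ∧ ¬(F ∨ ¬T)) ∨ ((¬(T ∨ F) ∧ F) ∨ ((¬T ∧ ¬T) ∧ (¬F ∨ T)))
  [1] ((T ∧ (F ∧ T)) ∧ ¬(F ∨ ¬T)) ∨ ((¬(T ∨ F) ∧ F) ∨ ((¬T ∧ ¬T) ∧ (¬F ∨ T)))
  [2] ((F ∧ T) ∧ ¬(F ∨ ¬T)) ∨ ((¬(T ∨ F) ∧ F) ∨ ((¬T ∧ ¬T) ∧ (¬F ∨ T)))
  [3] (F ∧ ¬(F ∨ ¬T)) ∨ ((¬(T ∨ F) ∧ F) ∨ ((¬T ∧ ¬T) ∧ (¬F ∨ T)))
  [4] F ∨ ((¬(T ∨ F) ∧ F) ∨ ((¬T ∧ ¬T) ∧ (¬F ∨ T)))

Answer: NO — after 4 steps the term is F ∨ ((¬(T ∨ F) ∧ F) ∨ ((¬T ∧ ¬T) ∧ (¬F ∨ T))), not yet normal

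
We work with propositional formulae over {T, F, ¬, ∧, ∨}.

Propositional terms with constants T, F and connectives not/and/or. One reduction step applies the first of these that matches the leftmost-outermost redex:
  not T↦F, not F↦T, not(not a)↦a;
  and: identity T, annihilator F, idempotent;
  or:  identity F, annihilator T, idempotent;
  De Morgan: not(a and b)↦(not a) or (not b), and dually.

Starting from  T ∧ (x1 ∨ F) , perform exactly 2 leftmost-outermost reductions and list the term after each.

  start: T ∧ (x1 ∨ F)
  →1  x1 ∨ F
  →2  x1

Answer: after 2 steps: x1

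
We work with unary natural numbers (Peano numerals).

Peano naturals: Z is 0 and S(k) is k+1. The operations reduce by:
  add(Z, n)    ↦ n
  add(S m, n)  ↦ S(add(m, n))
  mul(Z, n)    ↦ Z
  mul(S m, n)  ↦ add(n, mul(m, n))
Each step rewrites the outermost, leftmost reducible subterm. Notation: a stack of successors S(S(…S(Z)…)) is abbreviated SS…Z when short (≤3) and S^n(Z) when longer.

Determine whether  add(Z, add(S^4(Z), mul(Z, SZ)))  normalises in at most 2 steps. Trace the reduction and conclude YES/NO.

  start: add(Z, add(S^4(Z), mul(Z, SZ)))
  →1  add(S^4(Z), mul(Z, SZ))
  →2  S(add(SSSZ, mul(Z, SZ)))

Answer: NO — after 2 steps the term is S(add(SSSZ, mul(Z, SZ))), not yet normal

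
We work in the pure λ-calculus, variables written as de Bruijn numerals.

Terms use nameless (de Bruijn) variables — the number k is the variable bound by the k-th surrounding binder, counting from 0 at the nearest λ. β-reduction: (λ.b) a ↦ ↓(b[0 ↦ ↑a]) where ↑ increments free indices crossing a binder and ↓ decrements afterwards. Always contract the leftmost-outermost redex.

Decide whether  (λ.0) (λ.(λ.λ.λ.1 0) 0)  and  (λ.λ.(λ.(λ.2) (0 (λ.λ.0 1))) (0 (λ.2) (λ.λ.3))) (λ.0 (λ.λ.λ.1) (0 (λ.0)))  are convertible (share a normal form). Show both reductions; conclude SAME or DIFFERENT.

Answer: DIFFERENT — A ⇓ λ.λ.λ.1 0, B ⇓ λ.0

Derivation:
Term A:
  start: (λ.0) (λ.(λ.λ.λ.1 0) 0)
  →1  λ.(λ.λ.λ.1 0) 0
  →2  λ.λ.λ.1 0

Term B:
  start: (λ.λ.(λ.(λ.2) (0 (λ.λ.0 1))) (0 (λ.2) (λ.λ.3))) (λ.0 (λ.λ.λ.1) (0 (λ.0)))
  →1  λ.(λ.(λ.2) (0 (λ.λ.0 1))) (0 (λ.λ.0 (λ.λ.λ.1) (0 (λ.0))) (λ.λ.λ.0 (λ.λ.λ.1) (0 (λ.0))))
  →2  λ.(λ.1) (0 (λ.λ.0 (λ.λ.λ.1) (0 (λ.0))) (λ.λ.λ.0 (λ.λ.λ.1) (0 (λ.0))) (λ.λ.0 1))
  →3  λ.0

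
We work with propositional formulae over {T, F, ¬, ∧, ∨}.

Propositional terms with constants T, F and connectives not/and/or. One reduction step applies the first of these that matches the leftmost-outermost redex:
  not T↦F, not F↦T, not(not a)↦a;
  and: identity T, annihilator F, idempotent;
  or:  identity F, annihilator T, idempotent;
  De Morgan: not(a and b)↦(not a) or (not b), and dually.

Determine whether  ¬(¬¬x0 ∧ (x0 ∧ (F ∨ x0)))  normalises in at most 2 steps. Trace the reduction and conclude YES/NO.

Answer: NO — after 2 steps the term is ¬x0 ∨ ¬(x0 ∧ (F ∨ x0)), not yet normal

Derivation:
  start: ¬(¬¬x0 ∧ (x0 ∧ (F ∨ x0)))
  [1] ¬¬¬x0 ∨ ¬(x0 ∧ (F ∨ x0))
  [2] ¬x0 ∨ ¬(x0 ∧ (F ∨ x0))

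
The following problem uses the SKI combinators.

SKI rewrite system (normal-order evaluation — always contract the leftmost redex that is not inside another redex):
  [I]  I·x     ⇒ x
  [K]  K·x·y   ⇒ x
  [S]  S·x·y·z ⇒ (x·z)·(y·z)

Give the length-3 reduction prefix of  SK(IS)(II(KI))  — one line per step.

  start: SK(IS)(II(KI))
  [1] K(II(KI))(IS(II(KI)))
  [2] II(KI)
  [3] I(KI)

Answer: after 3 steps: I(KI)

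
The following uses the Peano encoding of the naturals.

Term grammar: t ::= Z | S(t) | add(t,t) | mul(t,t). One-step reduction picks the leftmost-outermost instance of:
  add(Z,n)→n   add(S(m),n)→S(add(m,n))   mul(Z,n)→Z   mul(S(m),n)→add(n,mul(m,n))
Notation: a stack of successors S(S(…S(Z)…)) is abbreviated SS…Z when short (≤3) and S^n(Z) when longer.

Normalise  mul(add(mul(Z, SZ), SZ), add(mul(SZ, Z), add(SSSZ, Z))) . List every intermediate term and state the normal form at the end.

Answer: normal form = SSSZ  (in 16 steps)

Derivation:
  start: mul(add(mul(Z, SZ), SZ), add(mul(SZ, Z), add(SSSZ, Z)))
  [1] mul(add(Z, SZ), add(mul(SZ, Z), add(SSSZ, Z)))
  [2] mul(SZ, add(mul(SZ, Z), add(SSSZ, Z)))
  [3] add(add(mul(SZ, Z), add(SSSZ, Z)), mul(Z, add(mul(SZ, Z), add(SSSZ, Z))))
  [4] add(add(add(Z, mul(Z, Z)), add(SSSZ, Z)), mul(Z, add(mul(SZ, Z), add(SSSZ, Z))))
  [5] add(add(mul(Z, Z), add(SSSZ, Z)), mul(Z, add(mul(SZ, Z), add(SSSZ, Z))))
  [6] add(add(Z, add(SSSZ, Z)), mul(Z, add(mul(SZ, Z), add(SSSZ, Z))))
  [7] add(add(SSSZ, Z), mul(Z, add(mul(SZ, Z), add(SSSZ, Z))))
  [8] add(S(add(SSZ, Z)), mul(Z, add(mul(SZ, Z), add(SSSZ, Z))))
  [9] S(add(add(SSZ, Z), mul(Z, add(mul(SZ, Z), add(SSSZ, Z)))))
  [10] S(add(S(add(SZ, Z)), mul(Z, add(mul(SZ, Z), add(SSSZ, Z)))))
  [11] S(S(add(add(SZ, Z), mul(Z, add(mul(SZ, Z), add(SSSZ, Z))))))
  [12] S(S(add(S(add(Z, Z)), mul(Z, add(mul(SZ, Z), add(SSSZ, Z))))))
  [13] S(S(S(add(add(Z, Z), mul(Z, add(mul(SZ, Z), add(SSSZ, Z)))))))
  [14] S(S(S(add(Z, mul(Z, add(mul(SZ, Z), add(SSSZ, Z)))))))
  [15] S(S(S(mul(Z, add(mul(SZ, Z), add(SSSZ, Z))))))
  [16] SSSZ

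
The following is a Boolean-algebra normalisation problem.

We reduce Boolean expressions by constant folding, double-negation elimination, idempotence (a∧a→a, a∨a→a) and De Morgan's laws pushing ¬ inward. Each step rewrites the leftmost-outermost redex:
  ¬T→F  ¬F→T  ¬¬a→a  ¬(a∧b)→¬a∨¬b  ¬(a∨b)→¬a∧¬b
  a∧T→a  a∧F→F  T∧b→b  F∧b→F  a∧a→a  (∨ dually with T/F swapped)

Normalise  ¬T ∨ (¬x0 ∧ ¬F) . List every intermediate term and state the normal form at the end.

  start: ¬T ∨ (¬x0 ∧ ¬F)
  [1] F ∨ (¬x0 ∧ ¬F)
  [2] ¬x0 ∧ ¬F
  [3] ¬x0 ∧ T
  [4] ¬x0

Answer: normal form = ¬x0  (in 4 steps)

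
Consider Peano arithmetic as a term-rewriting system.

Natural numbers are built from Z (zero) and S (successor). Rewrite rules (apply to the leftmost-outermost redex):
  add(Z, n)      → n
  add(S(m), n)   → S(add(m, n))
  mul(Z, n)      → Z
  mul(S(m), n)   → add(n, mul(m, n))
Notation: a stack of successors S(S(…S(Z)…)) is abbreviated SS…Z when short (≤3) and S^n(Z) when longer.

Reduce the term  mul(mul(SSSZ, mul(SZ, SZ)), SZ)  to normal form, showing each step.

  start: mul(mul(SSSZ, mul(SZ, SZ)), SZ)
  [1] mul(add(mul(SZ, SZ), mul(SSZ, mul(SZ, SZ))), SZ)
  [2] mul(add(add(SZ, mul(Z, SZ)), mul(SSZ, mul(SZ, SZ))), SZ)
  [3] mul(add(S(add(Z, mul(Z, SZ))), mul(SSZ, mul(SZ, SZ))), SZ)
  [4] mul(S(add(add(Z, mul(Z, SZ)), mul(SSZ, mul(SZ, SZ)))), SZ)
  [5] add(SZ, mul(add(add(Z, mul(Z, SZ)), mul(SSZ, mul(SZ, SZ))), SZ))
  [6] S(add(Z, mul(add(add(Z, mul(Z, SZ)), mul(SSZ, mul(SZ, SZ))), SZ)))
  [7] S(mul(add(add(Z, mul(Z, SZ)), mul(SSZ, mul(SZ, SZ))), SZ))
  [8] S(mul(add(mul(Z, SZ), mul(SSZ, mul(SZ, SZ))), SZ))
  [9] S(mul(add(Z, mul(SSZ, mul(SZ, SZ))), SZ))
  [10] S(mul(mul(SSZ, mul(SZ, SZ)), SZ))
  [11] S(mul(add(mul(SZ, SZ), mul(SZ, mul(SZ, SZ))), SZ))
  [12] S(mul(add(add(SZ, mul(Z, SZ)), mul(SZ, mul(SZ, SZ))), SZ))
  [13] S(mul(add(S(add(Z, mul(Z, SZ))), mul(SZ, mul(SZ, SZ))), SZ))
  [14] S(mul(S(add(add(Z, mul(Z, SZ)), mul(SZ, mul(SZ, SZ)))), SZ))
  [15] S(add(SZ, mul(add(add(Z, mul(Z, SZ)), mul(SZ, mul(SZ, SZ))), SZ)))
  [16] S(S(add(Z, mul(add(add(Z, mul(Z, SZ)), mul(SZ, mul(SZ, SZ))), SZ))))
  [17] S(S(mul(add(add(Z, mul(Z, SZ)), mul(SZ, mul(SZ, SZ))), SZ)))
  [18] S(S(mul(add(mul(Z, SZ), mul(SZ, mul(SZ, SZ))), SZ)))
  [19] S(S(mul(add(Z, mul(SZ, mul(SZ, SZ))), SZ)))
  [20] S(S(mul(mul(SZ, mul(SZ, SZ)), SZ)))
  [21] S(S(mul(add(mul(SZ, SZ), mul(Z, mul(SZ, SZ))), SZ)))
  [22] S(S(mul(add(add(SZ, mul(Z, SZ)), mul(Z, mul(SZ, SZ))), SZ)))
  [23] S(S(mul(add(S(add(Z, mul(Z, SZ))), mul(Z, mul(SZ, SZ))), SZ)))
  [24] S(S(mul(S(add(add(Z, mul(Z, SZ)), mul(Z, mul(SZ, SZ)))), SZ)))
  [25] S(S(add(SZ, mul(add(add(Z, mul(Z, SZ)), mul(Z, mul(SZ, SZ))), SZ))))
  [26] S(S(S(add(Z, mul(add(add(Z, mul(Z, SZ)), mul(Z, mul(SZ, SZ))), SZ)))))
  [27] S(S(S(mul(add(add(Z, mul(Z, SZ)), mul(Z, mul(SZ, SZ))), SZ))))
  [28] S(S(S(mul(add(mul(Z, SZ), mul(Z, mul(SZ, SZ))), SZ))))
  [29] S(S(S(mul(add(Z, mul(Z, mul(SZ, SZ))), SZ))))
  [30] S(S(S(mul(mul(Z, mul(SZ, SZ)), SZ))))
  [31] S(S(S(mul(Z, SZ))))
  [32] SSSZ

Answer: normal form = SSSZ  (in 32 steps)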